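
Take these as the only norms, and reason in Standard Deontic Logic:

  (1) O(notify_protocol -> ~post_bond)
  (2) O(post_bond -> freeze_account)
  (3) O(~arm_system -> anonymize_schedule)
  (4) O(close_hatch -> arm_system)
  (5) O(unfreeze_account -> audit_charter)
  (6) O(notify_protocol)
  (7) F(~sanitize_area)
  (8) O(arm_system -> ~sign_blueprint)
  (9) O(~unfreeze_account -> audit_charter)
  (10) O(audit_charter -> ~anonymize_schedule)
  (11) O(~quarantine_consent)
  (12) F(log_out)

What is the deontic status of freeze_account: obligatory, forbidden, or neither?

Neither

Premise 2 is O(post_bond -> freeze_account), but O(post_bond) is not derivable from the premises, so it does not yield O(freeze_account).
No premise or chain of K-axiom applications forces O(freeze_account), and none forces O(~freeze_account). So freeze_account is neither obligatory nor forbidden under these norms.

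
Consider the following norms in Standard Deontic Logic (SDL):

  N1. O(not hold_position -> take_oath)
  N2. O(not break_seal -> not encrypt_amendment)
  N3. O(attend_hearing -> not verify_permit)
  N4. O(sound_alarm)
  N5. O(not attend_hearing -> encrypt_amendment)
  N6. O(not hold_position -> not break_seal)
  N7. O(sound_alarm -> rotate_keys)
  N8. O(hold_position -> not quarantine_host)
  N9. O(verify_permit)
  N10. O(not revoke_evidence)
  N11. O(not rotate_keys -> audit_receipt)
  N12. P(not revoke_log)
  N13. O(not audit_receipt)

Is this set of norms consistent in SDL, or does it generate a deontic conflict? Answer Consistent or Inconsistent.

Premise 11 is O(not rotate_keys -> audit_receipt), but O(not rotate_keys) is not derivable from the premises, so it does not yield O(audit_receipt).
So O(audit_receipt) is not derivable, and the apparent clash with O(not audit_receipt) does not arise.
A world satisfying every obligation exists (e.g. attend_hearing=false, audit_receipt=false, break_seal=true, encrypt_amendment=true, hold_position=true, quarantine_host=false, revoke_evidence=false, revoke_log=false, rotate_keys=true, sound_alarm=true, take_oath=false, verify_permit=true); no atom is both obligatory and forbidden, so the set is consistent.

Consistent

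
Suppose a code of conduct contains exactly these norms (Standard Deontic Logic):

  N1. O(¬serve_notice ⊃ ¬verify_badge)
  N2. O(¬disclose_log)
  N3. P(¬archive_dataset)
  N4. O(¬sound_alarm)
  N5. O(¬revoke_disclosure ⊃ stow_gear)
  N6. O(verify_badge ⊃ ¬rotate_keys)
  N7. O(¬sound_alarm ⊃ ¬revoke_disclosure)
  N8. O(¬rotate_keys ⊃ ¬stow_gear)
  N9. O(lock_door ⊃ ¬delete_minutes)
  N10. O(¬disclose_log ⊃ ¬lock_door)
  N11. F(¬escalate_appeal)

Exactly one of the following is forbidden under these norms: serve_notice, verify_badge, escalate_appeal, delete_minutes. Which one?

verify_badge

Premise 4 gives O(¬sound_alarm).
Premise 7 is O(¬sound_alarm ⊃ ¬revoke_disclosure); since O(¬sound_alarm), deontic closure gives O(¬revoke_disclosure).
From O(¬revoke_disclosure) and premise 5, O(¬revoke_disclosure ⊃ stow_gear), we obtain O(stow_gear).
Premise 8, O(¬rotate_keys ⊃ ¬stow_gear), contraposes to O(stow_gear ⊃ rotate_keys); with O(stow_gear) we get O(rotate_keys).
The contrapositive of premise 6 (O(verify_badge ⊃ ¬rotate_keys)) is O(rotate_keys ⊃ ¬verify_badge), and O(rotate_keys) is already established, so O(¬verify_badge).
So O(¬verify_badge) holds, i.e. verify_badge is forbidden. None of the other listed options is forbidden under the premises.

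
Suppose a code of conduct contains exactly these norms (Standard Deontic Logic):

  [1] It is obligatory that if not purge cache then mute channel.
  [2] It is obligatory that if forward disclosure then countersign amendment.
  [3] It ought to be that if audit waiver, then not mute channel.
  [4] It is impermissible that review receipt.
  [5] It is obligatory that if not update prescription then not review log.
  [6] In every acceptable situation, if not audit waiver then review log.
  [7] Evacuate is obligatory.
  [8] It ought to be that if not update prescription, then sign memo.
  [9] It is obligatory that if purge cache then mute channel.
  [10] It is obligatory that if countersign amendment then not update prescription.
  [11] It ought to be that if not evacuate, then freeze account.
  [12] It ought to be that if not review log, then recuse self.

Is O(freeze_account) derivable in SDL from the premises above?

Premise 11 is O(¬evacuate → freeze_account), but O(¬evacuate) is not derivable from the premises, so it does not yield O(freeze_account).
No other premise forces O(freeze_account). An ideal world satisfying every premise can still have freeze_account false, so O(freeze_account) is not derivable.

No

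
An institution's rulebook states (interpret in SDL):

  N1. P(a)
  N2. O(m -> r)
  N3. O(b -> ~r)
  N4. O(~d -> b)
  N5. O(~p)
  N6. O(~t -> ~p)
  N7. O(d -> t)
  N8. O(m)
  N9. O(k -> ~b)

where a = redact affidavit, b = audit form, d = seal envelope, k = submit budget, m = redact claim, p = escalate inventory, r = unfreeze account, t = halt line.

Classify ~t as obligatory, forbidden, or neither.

Premise 8 states O(m) outright.
Premise 2 is O(m -> r); since O(m), deontic closure gives O(r).
Premise 3 is O(b -> ~r); contrapositively O(r -> ~b). Since O(r) holds, K gives O(~b).
Premise 4, O(~d -> b), contraposes to O(~b -> d); with O(~b) we get O(d).
With premise 7, O(d -> t), the K-axiom yields O(t).
Premises 1, 5, 6, 9 do not contribute to this derivation.
Thus O(t), which is F(~t): ~t is forbidden.

Forbidden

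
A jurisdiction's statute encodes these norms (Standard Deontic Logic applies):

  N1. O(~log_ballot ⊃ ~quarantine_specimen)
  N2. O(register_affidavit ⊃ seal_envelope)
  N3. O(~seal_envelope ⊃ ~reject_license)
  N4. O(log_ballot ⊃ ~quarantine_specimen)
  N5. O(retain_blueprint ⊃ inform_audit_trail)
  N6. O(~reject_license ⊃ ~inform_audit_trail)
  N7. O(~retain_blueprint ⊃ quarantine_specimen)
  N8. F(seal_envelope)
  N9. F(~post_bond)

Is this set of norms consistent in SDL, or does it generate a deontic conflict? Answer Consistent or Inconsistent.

Premises 1 and 4 cover both cases: O(~log_ballot ⊃ ~quarantine_specimen) and O(log_ballot ⊃ ~quarantine_specimen). Since ~log_ballot ∨ log_ballot is a tautology, O(~quarantine_specimen) follows.
Premise 7, O(~retain_blueprint ⊃ quarantine_specimen), contraposes to O(~quarantine_specimen ⊃ retain_blueprint); with O(~quarantine_specimen) we get O(retain_blueprint).
From O(retain_blueprint) and premise 5, O(retain_blueprint ⊃ inform_audit_trail), we obtain O(inform_audit_trail).
Premise 6 is O(~reject_license ⊃ ~inform_audit_trail); contrapositively O(inform_audit_trail ⊃ reject_license). Since O(inform_audit_trail) holds, K gives O(reject_license).
Premise 3, O(~seal_envelope ⊃ ~reject_license), contraposes to O(reject_license ⊃ seal_envelope); with O(reject_license) we get O(seal_envelope).
However, F(seal_envelope) at premise 8 amounts to O(~seal_envelope).
We now have both O(seal_envelope) and O(~seal_envelope) — seal_envelope is simultaneously obligatory and forbidden, violating the D-axiom.

Inconsistent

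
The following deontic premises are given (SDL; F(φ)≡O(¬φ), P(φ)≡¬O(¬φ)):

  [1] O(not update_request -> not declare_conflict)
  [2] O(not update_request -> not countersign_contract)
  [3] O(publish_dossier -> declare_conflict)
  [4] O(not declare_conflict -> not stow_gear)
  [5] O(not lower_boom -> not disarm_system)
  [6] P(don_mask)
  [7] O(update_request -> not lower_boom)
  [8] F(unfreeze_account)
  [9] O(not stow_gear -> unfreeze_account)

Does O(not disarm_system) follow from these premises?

Yes

F(unfreeze_account) at premise 8 means O(not unfreeze_account).
Premise 9 is O(not stow_gear -> unfreeze_account); contrapositively O(not unfreeze_account -> stow_gear). Since O(not unfreeze_account) holds, K gives O(stow_gear).
Premise 4 is O(not declare_conflict -> not stow_gear); contrapositively O(stow_gear -> declare_conflict). Since O(stow_gear) holds, K gives O(declare_conflict).
The contrapositive of premise 1 (O(not update_request -> not declare_conflict)) is O(declare_conflict -> update_request), and O(declare_conflict) is already established, so O(update_request).
Premise 7 is O(update_request -> not lower_boom); since O(update_request), deontic closure gives O(not lower_boom).
From O(not lower_boom) and premise 5, O(not lower_boom -> not disarm_system), we obtain O(not disarm_system).
Premises 2, 3, 6 do not contribute to this derivation.
So O(not disarm_system) follows.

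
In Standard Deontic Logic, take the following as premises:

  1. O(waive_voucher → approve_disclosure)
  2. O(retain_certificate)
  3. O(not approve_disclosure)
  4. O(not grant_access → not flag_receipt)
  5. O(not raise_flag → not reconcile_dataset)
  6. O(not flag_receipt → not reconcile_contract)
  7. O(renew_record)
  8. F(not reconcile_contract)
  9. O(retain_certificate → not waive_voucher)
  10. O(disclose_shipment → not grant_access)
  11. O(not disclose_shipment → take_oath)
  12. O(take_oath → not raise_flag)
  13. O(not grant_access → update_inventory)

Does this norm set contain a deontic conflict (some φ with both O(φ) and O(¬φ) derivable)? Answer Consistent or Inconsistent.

Premise 1 is O(waive_voucher → approve_disclosure), but O(waive_voucher) is not derivable from the premises, so it does not yield O(approve_disclosure).
So O(approve_disclosure) is not derivable, and the apparent clash with O(not approve_disclosure) does not arise.
A world satisfying every obligation exists (e.g. approve_disclosure=false, disclose_shipment=false, flag_receipt=true, grant_access=true, raise_flag=false, reconcile_contract=true, reconcile_dataset=false, renew_record=true, retain_certificate=true, take_oath=true, update_inventory=false, waive_voucher=false); no atom is both obligatory and forbidden, so the set is consistent.

Consistent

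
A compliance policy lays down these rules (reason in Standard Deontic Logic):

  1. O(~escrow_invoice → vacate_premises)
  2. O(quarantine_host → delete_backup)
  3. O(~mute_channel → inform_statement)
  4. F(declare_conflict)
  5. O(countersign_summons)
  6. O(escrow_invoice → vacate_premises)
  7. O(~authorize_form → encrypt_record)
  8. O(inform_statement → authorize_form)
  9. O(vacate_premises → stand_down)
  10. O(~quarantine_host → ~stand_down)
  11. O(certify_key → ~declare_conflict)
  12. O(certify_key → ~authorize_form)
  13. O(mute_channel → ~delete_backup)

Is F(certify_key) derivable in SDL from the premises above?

Yes

Premises 6 and 1 cover both cases: O(escrow_invoice → vacate_premises) and O(~escrow_invoice → vacate_premises). Since escrow_invoice ∨ ~escrow_invoice is a tautology, O(vacate_premises) follows.
Premise 9 is O(vacate_premises → stand_down); since O(vacate_premises), deontic closure gives O(stand_down).
Premise 10 is O(~quarantine_host → ~stand_down); contrapositively O(stand_down → quarantine_host). Since O(stand_down) holds, K gives O(quarantine_host).
With premise 2, O(quarantine_host → delete_backup), the K-axiom yields O(delete_backup).
The contrapositive of premise 13 (O(mute_channel → ~delete_backup)) is O(delete_backup → ~mute_channel), and O(delete_backup) is already established, so O(~mute_channel).
From O(~mute_channel) and premise 3, O(~mute_channel → inform_statement), we obtain O(inform_statement).
Applying K to premise 8 (O(inform_statement → authorize_form)) and O(inform_statement) yields O(authorize_form).
Premise 12 is O(certify_key → ~authorize_form); contrapositively O(authorize_form → ~certify_key). Since O(authorize_form) holds, K gives O(~certify_key).
Premises 4, 5, 7, 11 do not contribute to this derivation.
So O(~certify_key) holds, i.e. F(certify_key). The claim follows.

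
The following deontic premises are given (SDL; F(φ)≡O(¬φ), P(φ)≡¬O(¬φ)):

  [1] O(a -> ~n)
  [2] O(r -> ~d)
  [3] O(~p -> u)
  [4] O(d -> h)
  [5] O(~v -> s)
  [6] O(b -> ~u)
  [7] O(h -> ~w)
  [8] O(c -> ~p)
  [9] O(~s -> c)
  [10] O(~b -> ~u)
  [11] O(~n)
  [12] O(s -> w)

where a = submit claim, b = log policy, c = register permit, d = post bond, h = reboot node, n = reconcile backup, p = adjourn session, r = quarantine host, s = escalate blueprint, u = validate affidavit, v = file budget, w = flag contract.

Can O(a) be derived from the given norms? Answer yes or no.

Premise 1 is O(a -> ~n); even if O(~n) held, inferring O(a) would be affirming the consequent — invalid.
No other premise forces O(a). An ideal world satisfying every premise can still have a false, so O(a) is not derivable.

No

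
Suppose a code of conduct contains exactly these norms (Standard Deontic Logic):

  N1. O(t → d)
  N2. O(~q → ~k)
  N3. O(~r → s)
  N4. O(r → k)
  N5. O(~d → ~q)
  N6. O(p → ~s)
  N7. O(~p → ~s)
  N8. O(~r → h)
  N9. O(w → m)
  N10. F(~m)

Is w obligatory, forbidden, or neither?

Neither

Premise 9 is O(w → m); even if O(m) held, inferring O(w) would be affirming the consequent — invalid.
No premise or chain of K-axiom applications forces O(w), and none forces O(~w). So w is neither obligatory nor forbidden under these norms.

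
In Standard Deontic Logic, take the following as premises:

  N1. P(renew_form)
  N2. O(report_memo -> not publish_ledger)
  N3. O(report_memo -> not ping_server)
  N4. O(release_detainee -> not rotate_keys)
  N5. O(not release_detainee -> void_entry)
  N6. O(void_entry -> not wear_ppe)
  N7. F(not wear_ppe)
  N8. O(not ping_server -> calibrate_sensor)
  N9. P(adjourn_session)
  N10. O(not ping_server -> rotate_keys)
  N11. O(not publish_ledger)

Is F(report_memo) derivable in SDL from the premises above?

Yes

Premise 7, F(not wear_ppe), is equivalent to O(wear_ppe).
Premise 6, O(void_entry -> not wear_ppe), contraposes to O(wear_ppe -> not void_entry); with O(wear_ppe) we get O(not void_entry).
The contrapositive of premise 5 (O(not release_detainee -> void_entry)) is O(not void_entry -> release_detainee), and O(not void_entry) is already established, so O(release_detainee).
Applying K to premise 4 (O(release_detainee -> not rotate_keys)) and O(release_detainee) yields O(not rotate_keys).
Premise 10 is O(not ping_server -> rotate_keys); contrapositively O(not rotate_keys -> ping_server). Since O(not rotate_keys) holds, K gives O(ping_server).
Premise 3, O(report_memo -> not ping_server), contraposes to O(ping_server -> not report_memo); with O(ping_server) we get O(not report_memo).
Premises 1, 2, 8, 9, 11 do not contribute to this derivation.
So O(not report_memo) holds, i.e. F(report_memo). The claim follows.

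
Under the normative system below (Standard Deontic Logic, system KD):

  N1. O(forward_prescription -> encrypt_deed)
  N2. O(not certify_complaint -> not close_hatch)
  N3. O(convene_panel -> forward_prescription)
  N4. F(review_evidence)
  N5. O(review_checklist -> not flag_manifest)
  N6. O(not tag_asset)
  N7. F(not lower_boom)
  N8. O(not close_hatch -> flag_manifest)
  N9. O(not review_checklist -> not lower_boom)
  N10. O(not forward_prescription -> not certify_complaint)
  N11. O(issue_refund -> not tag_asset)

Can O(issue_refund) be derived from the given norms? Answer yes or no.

No

Premise 11 is O(issue_refund -> not tag_asset); even if O(not tag_asset) held, inferring O(issue_refund) would be affirming the consequent — invalid.
No other premise forces O(issue_refund). An ideal world satisfying every premise can still have issue_refund false, so O(issue_refund) is not derivable.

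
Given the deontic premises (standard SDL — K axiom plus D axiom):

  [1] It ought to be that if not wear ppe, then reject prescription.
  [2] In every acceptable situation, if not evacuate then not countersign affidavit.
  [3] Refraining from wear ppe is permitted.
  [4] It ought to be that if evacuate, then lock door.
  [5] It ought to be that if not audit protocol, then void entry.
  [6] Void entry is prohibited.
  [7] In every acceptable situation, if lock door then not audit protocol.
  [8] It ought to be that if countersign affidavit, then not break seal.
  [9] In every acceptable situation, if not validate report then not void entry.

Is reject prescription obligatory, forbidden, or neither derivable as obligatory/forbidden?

Neither

Premise 1 is O(¬wear_ppe → reject_prescription), but O(¬wear_ppe) is not derivable from the premises (the permission P(¬wear_ppe) asserts only ¬O(wear_ppe), not O(¬wear_ppe)), so it does not yield O(reject_prescription).
No premise or chain of K-axiom applications forces O(reject_prescription), and none forces O(¬reject_prescription). So reject_prescription is neither obligatory nor forbidden under these norms.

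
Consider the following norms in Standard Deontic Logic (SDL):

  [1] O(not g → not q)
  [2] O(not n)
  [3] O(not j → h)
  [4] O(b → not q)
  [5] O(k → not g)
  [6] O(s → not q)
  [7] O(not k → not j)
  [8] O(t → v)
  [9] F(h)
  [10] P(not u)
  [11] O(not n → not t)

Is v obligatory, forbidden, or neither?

Premise 8 is O(t → v), but O(t) is not derivable from the premises, so it does not yield O(v).
No premise or chain of K-axiom applications forces O(v), and none forces O(not v). So v is neither obligatory nor forbidden under these norms.

Neither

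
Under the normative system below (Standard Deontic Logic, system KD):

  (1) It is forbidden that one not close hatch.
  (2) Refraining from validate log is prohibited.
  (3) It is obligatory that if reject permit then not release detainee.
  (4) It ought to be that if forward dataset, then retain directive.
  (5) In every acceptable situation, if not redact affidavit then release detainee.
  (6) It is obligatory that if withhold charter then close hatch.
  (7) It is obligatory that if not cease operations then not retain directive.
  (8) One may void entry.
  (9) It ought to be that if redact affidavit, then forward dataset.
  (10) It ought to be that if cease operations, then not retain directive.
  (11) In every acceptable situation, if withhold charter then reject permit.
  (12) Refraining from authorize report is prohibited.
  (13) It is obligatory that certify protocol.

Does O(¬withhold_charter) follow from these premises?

Premises 10 and 7 cover both cases: O(cease_operations → ¬retain_directive) and O(¬cease_operations → ¬retain_directive). Since cease_operations ∨ ¬cease_operations is a tautology, O(¬retain_directive) follows.
Premise 4 is O(forward_dataset → retain_directive); contrapositively O(¬retain_directive → ¬forward_dataset). Since O(¬retain_directive) holds, K gives O(¬forward_dataset).
Premise 9, O(redact_affidavit → forward_dataset), contraposes to O(¬forward_dataset → ¬redact_affidavit); with O(¬forward_dataset) we get O(¬redact_affidavit).
Applying K to premise 5 (O(¬redact_affidavit → release_detainee)) and O(¬redact_affidavit) yields O(release_detainee).
Premise 3 is O(reject_permit → ¬release_detainee); contrapositively O(release_detainee → ¬reject_permit). Since O(release_detainee) holds, K gives O(¬reject_permit).
The contrapositive of premise 11 (O(withhold_charter → reject_permit)) is O(¬reject_permit → ¬withhold_charter), and O(¬reject_permit) is already established, so O(¬withhold_charter).
Premises 1, 2, 6, 8, 12, 13 do not contribute to this derivation.
So O(¬withhold_charter) follows.

Yes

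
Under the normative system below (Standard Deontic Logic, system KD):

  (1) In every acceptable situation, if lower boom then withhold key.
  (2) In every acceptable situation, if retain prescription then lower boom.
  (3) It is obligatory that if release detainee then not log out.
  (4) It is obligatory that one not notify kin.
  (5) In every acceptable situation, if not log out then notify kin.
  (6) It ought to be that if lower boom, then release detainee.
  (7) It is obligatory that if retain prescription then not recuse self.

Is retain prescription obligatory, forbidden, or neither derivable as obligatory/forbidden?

From premise 4 we have O(¬notify_kin).
Premise 5, O(¬log_out → notify_kin), contraposes to O(¬notify_kin → log_out); with O(¬notify_kin) we get O(log_out).
Premise 3 is O(release_detainee → ¬log_out); contrapositively O(log_out → ¬release_detainee). Since O(log_out) holds, K gives O(¬release_detainee).
Premise 6, O(lower_boom → release_detainee), contraposes to O(¬release_detainee → ¬lower_boom); with O(¬release_detainee) we get O(¬lower_boom).
Premise 2 is O(retain_prescription → lower_boom); contrapositively O(¬lower_boom → ¬retain_prescription). Since O(¬lower_boom) holds, K gives O(¬retain_prescription).
Premises 1, 7 do not contribute to this derivation.
Thus O(¬retain_prescription), which is F(retain_prescription): retain_prescription is forbidden.

Forbidden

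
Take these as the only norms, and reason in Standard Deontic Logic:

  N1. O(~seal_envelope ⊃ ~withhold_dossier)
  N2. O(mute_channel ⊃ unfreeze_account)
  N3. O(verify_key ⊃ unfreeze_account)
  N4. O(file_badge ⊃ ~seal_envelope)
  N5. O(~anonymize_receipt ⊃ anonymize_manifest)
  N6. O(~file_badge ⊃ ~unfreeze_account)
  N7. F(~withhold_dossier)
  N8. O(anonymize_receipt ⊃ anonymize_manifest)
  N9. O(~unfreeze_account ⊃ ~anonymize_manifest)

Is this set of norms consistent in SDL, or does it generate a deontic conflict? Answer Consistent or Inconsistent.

By case analysis on anonymize_receipt: premise 8 gives O(anonymize_receipt ⊃ anonymize_manifest) and premise 5 gives O(~anonymize_receipt ⊃ anonymize_manifest), so O(anonymize_manifest) either way.
Premise 9 is O(~unfreeze_account ⊃ ~anonymize_manifest); contrapositively O(anonymize_manifest ⊃ unfreeze_account). Since O(anonymize_manifest) holds, K gives O(unfreeze_account).
Premise 6 is O(~file_badge ⊃ ~unfreeze_account); contrapositively O(unfreeze_account ⊃ file_badge). Since O(unfreeze_account) holds, K gives O(file_badge).
With premise 4, O(file_badge ⊃ ~seal_envelope), the K-axiom yields O(~seal_envelope).
Premise 1 is O(~seal_envelope ⊃ ~withhold_dossier); since O(~seal_envelope), deontic closure gives O(~withhold_dossier).
However, F(~withhold_dossier) at premise 7 amounts to O(withhold_dossier).
We now have both O(~withhold_dossier) and O(withhold_dossier) — withhold_dossier is simultaneously obligatory and forbidden, violating the D-axiom.

Inconsistent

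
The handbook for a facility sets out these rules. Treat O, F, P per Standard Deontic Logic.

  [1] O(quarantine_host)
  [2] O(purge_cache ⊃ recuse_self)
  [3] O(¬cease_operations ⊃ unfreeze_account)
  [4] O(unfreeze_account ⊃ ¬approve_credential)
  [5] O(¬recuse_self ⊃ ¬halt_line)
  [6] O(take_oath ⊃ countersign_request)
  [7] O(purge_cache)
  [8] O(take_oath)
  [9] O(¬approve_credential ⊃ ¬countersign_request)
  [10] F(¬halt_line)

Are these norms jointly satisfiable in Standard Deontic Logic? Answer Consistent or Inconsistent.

Consistent

Premise 5 is O(¬recuse_self ⊃ ¬halt_line), but O(¬recuse_self) is not derivable from the premises, so it does not yield O(¬halt_line).
So O(¬halt_line) is not derivable, and the apparent clash with O(halt_line) does not arise.
A world satisfying every obligation exists (e.g. approve_credential=true, cease_operations=true, countersign_request=true, halt_line=true, purge_cache=true, quarantine_host=true, recuse_self=true, take_oath=true, unfreeze_account=false); no atom is both obligatory and forbidden, so the set is consistent.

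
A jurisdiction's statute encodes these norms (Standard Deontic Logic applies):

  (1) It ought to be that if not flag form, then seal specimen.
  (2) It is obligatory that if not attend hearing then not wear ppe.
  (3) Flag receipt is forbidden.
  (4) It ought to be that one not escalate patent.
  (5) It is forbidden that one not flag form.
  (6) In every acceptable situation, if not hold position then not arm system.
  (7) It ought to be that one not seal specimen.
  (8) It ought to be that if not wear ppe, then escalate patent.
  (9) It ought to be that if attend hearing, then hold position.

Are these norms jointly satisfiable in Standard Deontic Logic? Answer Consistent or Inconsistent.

Consistent

Premise 1 is O(¬flag_form → seal_specimen), but O(¬flag_form) is not derivable from the premises, so it does not yield O(seal_specimen).
So O(seal_specimen) is not derivable, and the apparent clash with O(¬seal_specimen) does not arise.
A world satisfying every obligation exists (e.g. arm_system=false, attend_hearing=true, escalate_patent=false, flag_form=true, flag_receipt=false, hold_position=true, seal_specimen=false, wear_ppe=true); no atom is both obligatory and forbidden, so the set is consistent.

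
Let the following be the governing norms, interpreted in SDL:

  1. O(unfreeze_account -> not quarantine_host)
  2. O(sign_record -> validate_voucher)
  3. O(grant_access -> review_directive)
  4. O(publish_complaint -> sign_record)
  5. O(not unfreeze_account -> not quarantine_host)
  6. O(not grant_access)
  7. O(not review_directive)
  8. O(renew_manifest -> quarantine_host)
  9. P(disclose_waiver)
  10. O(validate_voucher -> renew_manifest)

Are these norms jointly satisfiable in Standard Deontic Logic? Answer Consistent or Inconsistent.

Premise 3 is O(grant_access -> review_directive), but O(grant_access) is not derivable from the premises, so it does not yield O(review_directive).
So O(review_directive) is not derivable, and the apparent clash with O(not review_directive) does not arise.
A world satisfying every obligation exists (e.g. disclose_waiver=false, grant_access=false, publish_complaint=false, quarantine_host=false, renew_manifest=false, review_directive=false, sign_record=false, unfreeze_account=false, validate_voucher=false); no atom is both obligatory and forbidden, so the set is consistent.

Consistent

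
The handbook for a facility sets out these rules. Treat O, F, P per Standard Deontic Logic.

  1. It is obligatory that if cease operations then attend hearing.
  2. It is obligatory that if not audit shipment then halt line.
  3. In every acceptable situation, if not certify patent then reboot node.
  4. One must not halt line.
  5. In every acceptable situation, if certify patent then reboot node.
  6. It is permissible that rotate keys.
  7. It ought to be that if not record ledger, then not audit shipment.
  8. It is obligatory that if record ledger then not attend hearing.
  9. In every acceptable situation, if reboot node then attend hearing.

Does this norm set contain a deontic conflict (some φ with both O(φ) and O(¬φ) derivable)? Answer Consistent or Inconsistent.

Inconsistent

By case analysis on ¬certify_patent: premise 3 gives O(¬certify_patent → reboot_node) and premise 5 gives O(certify_patent → reboot_node), so O(reboot_node) either way.
Premise 9 is O(reboot_node → attend_hearing); since O(reboot_node), deontic closure gives O(attend_hearing).
Premise 8 is O(record_ledger → ¬attend_hearing); contrapositively O(attend_hearing → ¬record_ledger). Since O(attend_hearing) holds, K gives O(¬record_ledger).
With premise 7, O(¬record_ledger → ¬audit_shipment), the K-axiom yields O(¬audit_shipment).
Premise 2 is O(¬audit_shipment → halt_line); since O(¬audit_shipment), deontic closure gives O(halt_line).
However, F(halt_line) at premise 4 amounts to O(¬halt_line).
We now have both O(halt_line) and O(¬halt_line) — halt_line is simultaneously obligatory and forbidden, violating the D-axiom.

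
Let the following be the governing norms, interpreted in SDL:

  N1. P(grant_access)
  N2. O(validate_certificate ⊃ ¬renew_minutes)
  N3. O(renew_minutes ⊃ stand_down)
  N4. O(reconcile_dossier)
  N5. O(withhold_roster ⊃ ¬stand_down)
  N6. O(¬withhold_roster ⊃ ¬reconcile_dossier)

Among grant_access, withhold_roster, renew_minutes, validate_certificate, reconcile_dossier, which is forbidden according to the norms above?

renew_minutes

From premise 4 we have O(reconcile_dossier).
Premise 6, O(¬withhold_roster ⊃ ¬reconcile_dossier), contraposes to O(reconcile_dossier ⊃ withhold_roster); with O(reconcile_dossier) we get O(withhold_roster).
Premise 5 is O(withhold_roster ⊃ ¬stand_down); since O(withhold_roster), deontic closure gives O(¬stand_down).
Premise 3, O(renew_minutes ⊃ stand_down), contraposes to O(¬stand_down ⊃ ¬renew_minutes); with O(¬stand_down) we get O(¬renew_minutes).
So O(¬renew_minutes) holds, i.e. renew_minutes is forbidden. None of the other listed options is forbidden under the premises.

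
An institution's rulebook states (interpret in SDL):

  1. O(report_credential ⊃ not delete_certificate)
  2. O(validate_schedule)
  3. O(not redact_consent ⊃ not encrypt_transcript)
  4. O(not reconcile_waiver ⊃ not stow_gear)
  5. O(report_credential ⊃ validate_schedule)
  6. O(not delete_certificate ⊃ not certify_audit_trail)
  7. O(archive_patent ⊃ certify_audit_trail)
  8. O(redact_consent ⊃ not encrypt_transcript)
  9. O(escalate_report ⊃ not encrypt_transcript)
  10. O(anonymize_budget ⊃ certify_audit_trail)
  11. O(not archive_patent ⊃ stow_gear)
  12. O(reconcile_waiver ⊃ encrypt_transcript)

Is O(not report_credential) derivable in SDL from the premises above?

Yes

By case analysis on not redact_consent: premise 3 gives O(not redact_consent ⊃ not encrypt_transcript) and premise 8 gives O(redact_consent ⊃ not encrypt_transcript), so O(not encrypt_transcript) either way.
The contrapositive of premise 12 (O(reconcile_waiver ⊃ encrypt_transcript)) is O(not encrypt_transcript ⊃ not reconcile_waiver), and O(not encrypt_transcript) is already established, so O(not reconcile_waiver).
With premise 4, O(not reconcile_waiver ⊃ not stow_gear), the K-axiom yields O(not stow_gear).
Premise 11 is O(not archive_patent ⊃ stow_gear); contrapositively O(not stow_gear ⊃ archive_patent). Since O(not stow_gear) holds, K gives O(archive_patent).
Applying K to premise 7 (O(archive_patent ⊃ certify_audit_trail)) and O(archive_patent) yields O(certify_audit_trail).
Premise 6, O(not delete_certificate ⊃ not certify_audit_trail), contraposes to O(certify_audit_trail ⊃ delete_certificate); with O(certify_audit_trail) we get O(delete_certificate).
Premise 1 is O(report_credential ⊃ not delete_certificate); contrapositively O(delete_certificate ⊃ not report_credential). Since O(delete_certificate) holds, K gives O(not report_credential).
Premises 2, 5, 9, 10 do not contribute to this derivation.
So O(not report_credential) follows.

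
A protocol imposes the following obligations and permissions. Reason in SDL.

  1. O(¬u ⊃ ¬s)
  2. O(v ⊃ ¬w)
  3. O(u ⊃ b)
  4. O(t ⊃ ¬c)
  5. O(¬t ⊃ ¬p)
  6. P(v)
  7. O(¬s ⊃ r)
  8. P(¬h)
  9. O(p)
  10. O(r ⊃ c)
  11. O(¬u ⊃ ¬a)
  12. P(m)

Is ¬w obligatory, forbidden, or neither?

Premise 2 is O(v ⊃ ¬w), but O(v) is not derivable from the premises (the permission P(v) asserts only ¬O(¬v), not O(v)), so it does not yield O(¬w).
No premise or chain of K-axiom applications forces O(¬w), and none forces O(w). So ¬w is neither obligatory nor forbidden under these norms.

Neither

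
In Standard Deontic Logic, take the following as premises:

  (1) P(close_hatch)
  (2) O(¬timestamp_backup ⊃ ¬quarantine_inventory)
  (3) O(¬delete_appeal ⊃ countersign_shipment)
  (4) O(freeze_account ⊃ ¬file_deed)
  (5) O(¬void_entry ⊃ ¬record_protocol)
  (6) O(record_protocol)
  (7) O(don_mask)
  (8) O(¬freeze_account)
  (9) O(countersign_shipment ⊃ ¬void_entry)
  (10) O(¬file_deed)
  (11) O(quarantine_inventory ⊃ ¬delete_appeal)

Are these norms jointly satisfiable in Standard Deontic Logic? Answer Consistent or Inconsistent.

Consistent

Premise 4 is O(freeze_account ⊃ ¬file_deed); even if O(¬file_deed) held, inferring O(freeze_account) would be affirming the consequent — invalid.
So O(freeze_account) is not derivable, and the apparent clash with O(¬freeze_account) does not arise.
A world satisfying every obligation exists (e.g. close_hatch=false, countersign_shipment=false, delete_appeal=true, don_mask=true, file_deed=false, freeze_account=false, quarantine_inventory=false, record_protocol=true, timestamp_backup=false, void_entry=true); no atom is both obligatory and forbidden, so the set is consistent.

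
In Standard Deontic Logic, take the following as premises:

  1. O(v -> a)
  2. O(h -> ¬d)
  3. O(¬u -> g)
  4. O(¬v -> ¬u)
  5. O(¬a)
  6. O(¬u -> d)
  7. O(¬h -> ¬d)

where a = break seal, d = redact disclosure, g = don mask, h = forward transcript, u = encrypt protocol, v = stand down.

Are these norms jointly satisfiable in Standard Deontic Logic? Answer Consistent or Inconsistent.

Premises 7 and 2 cover both cases: O(¬h -> ¬d) and O(h -> ¬d). Since ¬h ∨ h is a tautology, O(¬d) follows.
Premise 6, O(¬u -> d), contraposes to O(¬d -> u); with O(¬d) we get O(u).
Premise 4 is O(¬v -> ¬u); contrapositively O(u -> v). Since O(u) holds, K gives O(v).
With premise 1, O(v -> a), the K-axiom yields O(a).
However, premise 5 gives O(¬a).
We now have both O(a) and O(¬a) — a is simultaneously obligatory and forbidden, violating the D-axiom.

Inconsistent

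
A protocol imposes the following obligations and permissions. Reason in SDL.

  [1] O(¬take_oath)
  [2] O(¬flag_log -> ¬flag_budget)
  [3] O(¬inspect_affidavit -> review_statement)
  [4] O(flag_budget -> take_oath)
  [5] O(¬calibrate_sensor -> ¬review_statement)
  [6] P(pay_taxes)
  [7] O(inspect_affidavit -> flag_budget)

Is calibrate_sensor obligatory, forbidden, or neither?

Obligatory

Premise 1 states O(¬take_oath) outright.
The contrapositive of premise 4 (O(flag_budget -> take_oath)) is O(¬take_oath -> ¬flag_budget), and O(¬take_oath) is already established, so O(¬flag_budget).
Premise 7, O(inspect_affidavit -> flag_budget), contraposes to O(¬flag_budget -> ¬inspect_affidavit); with O(¬flag_budget) we get O(¬inspect_affidavit).
Applying K to premise 3 (O(¬inspect_affidavit -> review_statement)) and O(¬inspect_affidavit) yields O(review_statement).
Premise 5, O(¬calibrate_sensor -> ¬review_statement), contraposes to O(review_statement -> calibrate_sensor); with O(review_statement) we get O(calibrate_sensor).
Premises 2, 6 do not contribute to this derivation.
Hence calibrate_sensor is obligatory.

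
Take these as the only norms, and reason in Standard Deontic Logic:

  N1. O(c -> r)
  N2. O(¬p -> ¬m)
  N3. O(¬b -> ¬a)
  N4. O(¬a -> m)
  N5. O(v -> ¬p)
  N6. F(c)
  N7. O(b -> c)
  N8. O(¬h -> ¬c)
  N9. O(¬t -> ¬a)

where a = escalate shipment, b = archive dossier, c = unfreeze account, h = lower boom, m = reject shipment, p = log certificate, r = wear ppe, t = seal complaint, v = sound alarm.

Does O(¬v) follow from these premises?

Yes

F(c) at premise 6 means O(¬c).
Premise 7 is O(b -> c); contrapositively O(¬c -> ¬b). Since O(¬c) holds, K gives O(¬b).
Applying K to premise 3 (O(¬b -> ¬a)) and O(¬b) yields O(¬a).
Applying K to premise 4 (O(¬a -> m)) and O(¬a) yields O(m).
The contrapositive of premise 2 (O(¬p -> ¬m)) is O(m -> p), and O(m) is already established, so O(p).
Premise 5, O(v -> ¬p), contraposes to O(p -> ¬v); with O(p) we get O(¬v).
Premises 1, 8, 9 do not contribute to this derivation.
So O(¬v) follows.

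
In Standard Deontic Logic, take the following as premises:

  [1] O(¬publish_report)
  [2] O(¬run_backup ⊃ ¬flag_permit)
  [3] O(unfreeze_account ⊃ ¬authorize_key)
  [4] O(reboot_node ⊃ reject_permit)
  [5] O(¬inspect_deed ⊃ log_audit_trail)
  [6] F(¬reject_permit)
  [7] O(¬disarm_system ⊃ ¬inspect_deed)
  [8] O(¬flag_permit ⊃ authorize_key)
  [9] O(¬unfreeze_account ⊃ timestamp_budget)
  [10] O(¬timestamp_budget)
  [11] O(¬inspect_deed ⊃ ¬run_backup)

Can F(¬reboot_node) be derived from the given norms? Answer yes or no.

Premise 4 is O(reboot_node ⊃ reject_permit); even if O(reject_permit) held, inferring O(reboot_node) would be affirming the consequent — invalid.
No other premise forces O(reboot_node). An ideal world satisfying every premise can still have ¬reboot_node true, so F(¬reboot_node) is not derivable.

No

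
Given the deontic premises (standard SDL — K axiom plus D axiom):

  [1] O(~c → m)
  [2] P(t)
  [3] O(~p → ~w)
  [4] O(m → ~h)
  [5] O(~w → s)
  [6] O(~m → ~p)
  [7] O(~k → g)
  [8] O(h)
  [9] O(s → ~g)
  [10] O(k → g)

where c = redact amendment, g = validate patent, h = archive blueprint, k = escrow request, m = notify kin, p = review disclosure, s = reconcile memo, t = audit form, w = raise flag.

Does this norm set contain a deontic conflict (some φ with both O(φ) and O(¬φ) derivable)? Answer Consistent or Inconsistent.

Inconsistent

Premises 7 and 10 are O(~k → g) and O(k → g); every ideal world satisfies ~k or k, so in either case g holds — hence O(g).
Premise 9, O(s → ~g), contraposes to O(g → ~s); with O(g) we get O(~s).
The contrapositive of premise 5 (O(~w → s)) is O(~s → w), and O(~s) is already established, so O(w).
The contrapositive of premise 3 (O(~p → ~w)) is O(w → p), and O(w) is already established, so O(p).
Premise 6, O(~m → ~p), contraposes to O(p → m); with O(p) we get O(m).
Applying K to premise 4 (O(m → ~h)) and O(m) yields O(~h).
But premise 8 directly asserts O(h).
We now have both O(~h) and O(h) — h is simultaneously obligatory and forbidden, violating the D-axiom.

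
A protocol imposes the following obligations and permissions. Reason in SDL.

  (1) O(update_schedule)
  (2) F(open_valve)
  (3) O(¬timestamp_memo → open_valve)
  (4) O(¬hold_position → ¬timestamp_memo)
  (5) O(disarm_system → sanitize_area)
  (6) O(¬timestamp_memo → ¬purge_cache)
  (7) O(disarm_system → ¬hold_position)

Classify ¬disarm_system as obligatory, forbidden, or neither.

Premise 2 is F(open_valve), i.e. O(¬open_valve).
Premise 3, O(¬timestamp_memo → open_valve), contraposes to O(¬open_valve → timestamp_memo); with O(¬open_valve) we get O(timestamp_memo).
Premise 4, O(¬hold_position → ¬timestamp_memo), contraposes to O(timestamp_memo → hold_position); with O(timestamp_memo) we get O(hold_position).
The contrapositive of premise 7 (O(disarm_system → ¬hold_position)) is O(hold_position → ¬disarm_system), and O(hold_position) is already established, so O(¬disarm_system).
Premises 1, 5, 6 do not contribute to this derivation.
Hence ¬disarm_system is obligatory.

Obligatory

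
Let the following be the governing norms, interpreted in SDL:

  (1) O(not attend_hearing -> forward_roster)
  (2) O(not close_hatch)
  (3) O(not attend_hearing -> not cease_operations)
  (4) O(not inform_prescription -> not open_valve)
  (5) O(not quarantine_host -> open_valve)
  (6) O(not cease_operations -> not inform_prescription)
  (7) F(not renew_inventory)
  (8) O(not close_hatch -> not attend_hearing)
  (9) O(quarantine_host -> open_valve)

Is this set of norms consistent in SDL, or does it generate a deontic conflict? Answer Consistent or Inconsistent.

Inconsistent

By case analysis on not quarantine_host: premise 5 gives O(not quarantine_host -> open_valve) and premise 9 gives O(quarantine_host -> open_valve), so O(open_valve) either way.
The contrapositive of premise 4 (O(not inform_prescription -> not open_valve)) is O(open_valve -> inform_prescription), and O(open_valve) is already established, so O(inform_prescription).
The contrapositive of premise 6 (O(not cease_operations -> not inform_prescription)) is O(inform_prescription -> cease_operations), and O(inform_prescription) is already established, so O(cease_operations).
The contrapositive of premise 3 (O(not attend_hearing -> not cease_operations)) is O(cease_operations -> attend_hearing), and O(cease_operations) is already established, so O(attend_hearing).
Premise 8, O(not close_hatch -> not attend_hearing), contraposes to O(attend_hearing -> close_hatch); with O(attend_hearing) we get O(close_hatch).
Yet premise 2 states O(not close_hatch).
We now have both O(close_hatch) and O(not close_hatch) — close_hatch is simultaneously obligatory and forbidden, violating the D-axiom.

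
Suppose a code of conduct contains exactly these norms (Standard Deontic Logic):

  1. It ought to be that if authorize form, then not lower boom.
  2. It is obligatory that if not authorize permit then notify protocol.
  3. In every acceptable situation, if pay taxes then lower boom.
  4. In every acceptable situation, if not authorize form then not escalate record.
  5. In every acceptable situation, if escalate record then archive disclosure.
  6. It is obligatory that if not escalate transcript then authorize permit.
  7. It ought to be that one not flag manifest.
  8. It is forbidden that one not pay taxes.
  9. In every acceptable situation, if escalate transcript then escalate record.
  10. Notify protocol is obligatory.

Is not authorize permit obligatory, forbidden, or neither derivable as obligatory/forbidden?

Forbidden

Premise 8, F(¬pay_taxes), is equivalent to O(pay_taxes).
From O(pay_taxes) and premise 3, O(pay_taxes → lower_boom), we obtain O(lower_boom).
Premise 1, O(authorize_form → ¬lower_boom), contraposes to O(lower_boom → ¬authorize_form); with O(lower_boom) we get O(¬authorize_form).
With premise 4, O(¬authorize_form → ¬escalate_record), the K-axiom yields O(¬escalate_record).
Premise 9 is O(escalate_transcript → escalate_record); contrapositively O(¬escalate_record → ¬escalate_transcript). Since O(¬escalate_record) holds, K gives O(¬escalate_transcript).
With premise 6, O(¬escalate_transcript → authorize_permit), the K-axiom yields O(authorize_permit).
Premises 2, 5, 7, 10 do not contribute to this derivation.
Thus O(authorize_permit), which is F(¬authorize_permit): ¬authorize_permit is forbidden.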